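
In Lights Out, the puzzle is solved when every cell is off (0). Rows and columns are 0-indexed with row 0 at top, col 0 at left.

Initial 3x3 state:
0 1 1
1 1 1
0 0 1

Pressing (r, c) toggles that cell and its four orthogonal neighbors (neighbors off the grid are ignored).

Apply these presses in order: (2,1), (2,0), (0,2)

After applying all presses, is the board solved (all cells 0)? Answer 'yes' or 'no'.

Answer: yes

Derivation:
After press 1 at (2,1):
0 1 1
1 0 1
1 1 0

After press 2 at (2,0):
0 1 1
0 0 1
0 0 0

After press 3 at (0,2):
0 0 0
0 0 0
0 0 0

Lights still on: 0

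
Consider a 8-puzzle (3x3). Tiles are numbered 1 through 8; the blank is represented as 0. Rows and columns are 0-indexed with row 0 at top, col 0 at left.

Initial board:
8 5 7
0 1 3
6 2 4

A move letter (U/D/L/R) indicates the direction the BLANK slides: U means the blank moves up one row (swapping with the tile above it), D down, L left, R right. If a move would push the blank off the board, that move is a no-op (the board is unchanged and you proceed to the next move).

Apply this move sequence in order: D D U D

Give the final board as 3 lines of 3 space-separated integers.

After move 1 (D):
8 5 7
6 1 3
0 2 4

After move 2 (D):
8 5 7
6 1 3
0 2 4

After move 3 (U):
8 5 7
0 1 3
6 2 4

After move 4 (D):
8 5 7
6 1 3
0 2 4

Answer: 8 5 7
6 1 3
0 2 4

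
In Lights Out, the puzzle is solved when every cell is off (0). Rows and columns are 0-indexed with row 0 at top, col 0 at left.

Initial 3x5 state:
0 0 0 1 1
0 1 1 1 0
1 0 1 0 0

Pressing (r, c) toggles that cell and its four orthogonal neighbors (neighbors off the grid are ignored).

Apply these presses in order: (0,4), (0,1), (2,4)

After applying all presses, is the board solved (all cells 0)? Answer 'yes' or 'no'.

Answer: no

Derivation:
After press 1 at (0,4):
0 0 0 0 0
0 1 1 1 1
1 0 1 0 0

After press 2 at (0,1):
1 1 1 0 0
0 0 1 1 1
1 0 1 0 0

After press 3 at (2,4):
1 1 1 0 0
0 0 1 1 0
1 0 1 1 1

Lights still on: 9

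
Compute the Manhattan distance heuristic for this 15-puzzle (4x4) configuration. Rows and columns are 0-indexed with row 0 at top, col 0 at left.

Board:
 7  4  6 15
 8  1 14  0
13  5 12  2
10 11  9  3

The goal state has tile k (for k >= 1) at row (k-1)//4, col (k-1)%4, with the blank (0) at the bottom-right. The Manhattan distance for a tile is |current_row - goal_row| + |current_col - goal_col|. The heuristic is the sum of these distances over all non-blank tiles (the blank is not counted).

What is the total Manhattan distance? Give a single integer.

Tile 7: (0,0)->(1,2) = 3
Tile 4: (0,1)->(0,3) = 2
Tile 6: (0,2)->(1,1) = 2
Tile 15: (0,3)->(3,2) = 4
Tile 8: (1,0)->(1,3) = 3
Tile 1: (1,1)->(0,0) = 2
Tile 14: (1,2)->(3,1) = 3
Tile 13: (2,0)->(3,0) = 1
Tile 5: (2,1)->(1,0) = 2
Tile 12: (2,2)->(2,3) = 1
Tile 2: (2,3)->(0,1) = 4
Tile 10: (3,0)->(2,1) = 2
Tile 11: (3,1)->(2,2) = 2
Tile 9: (3,2)->(2,0) = 3
Tile 3: (3,3)->(0,2) = 4
Sum: 3 + 2 + 2 + 4 + 3 + 2 + 3 + 1 + 2 + 1 + 4 + 2 + 2 + 3 + 4 = 38

Answer: 38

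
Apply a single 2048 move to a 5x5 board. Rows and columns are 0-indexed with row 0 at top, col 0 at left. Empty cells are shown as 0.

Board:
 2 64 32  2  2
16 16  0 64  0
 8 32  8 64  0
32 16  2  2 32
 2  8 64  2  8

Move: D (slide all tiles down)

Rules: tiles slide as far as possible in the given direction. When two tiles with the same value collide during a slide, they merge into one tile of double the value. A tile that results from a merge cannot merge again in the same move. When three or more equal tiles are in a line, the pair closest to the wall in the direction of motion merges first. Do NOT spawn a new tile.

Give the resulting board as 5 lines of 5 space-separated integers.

Slide down:
col 0: [2, 16, 8, 32, 2] -> [2, 16, 8, 32, 2]
col 1: [64, 16, 32, 16, 8] -> [64, 16, 32, 16, 8]
col 2: [32, 0, 8, 2, 64] -> [0, 32, 8, 2, 64]
col 3: [2, 64, 64, 2, 2] -> [0, 0, 2, 128, 4]
col 4: [2, 0, 0, 32, 8] -> [0, 0, 2, 32, 8]

Answer:   2  64   0   0   0
 16  16  32   0   0
  8  32   8   2   2
 32  16   2 128  32
  2   8  64   4   8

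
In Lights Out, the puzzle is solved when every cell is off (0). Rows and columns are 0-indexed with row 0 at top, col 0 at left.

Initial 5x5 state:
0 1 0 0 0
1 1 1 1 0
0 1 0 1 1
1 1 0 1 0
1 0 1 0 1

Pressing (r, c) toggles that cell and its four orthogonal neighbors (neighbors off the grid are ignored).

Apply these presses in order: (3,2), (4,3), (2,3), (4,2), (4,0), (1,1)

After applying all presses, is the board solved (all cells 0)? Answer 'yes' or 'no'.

Answer: yes

Derivation:
After press 1 at (3,2):
0 1 0 0 0
1 1 1 1 0
0 1 1 1 1
1 0 1 0 0
1 0 0 0 1

After press 2 at (4,3):
0 1 0 0 0
1 1 1 1 0
0 1 1 1 1
1 0 1 1 0
1 0 1 1 0

After press 3 at (2,3):
0 1 0 0 0
1 1 1 0 0
0 1 0 0 0
1 0 1 0 0
1 0 1 1 0

After press 4 at (4,2):
0 1 0 0 0
1 1 1 0 0
0 1 0 0 0
1 0 0 0 0
1 1 0 0 0

After press 5 at (4,0):
0 1 0 0 0
1 1 1 0 0
0 1 0 0 0
0 0 0 0 0
0 0 0 0 0

After press 6 at (1,1):
0 0 0 0 0
0 0 0 0 0
0 0 0 0 0
0 0 0 0 0
0 0 0 0 0

Lights still on: 0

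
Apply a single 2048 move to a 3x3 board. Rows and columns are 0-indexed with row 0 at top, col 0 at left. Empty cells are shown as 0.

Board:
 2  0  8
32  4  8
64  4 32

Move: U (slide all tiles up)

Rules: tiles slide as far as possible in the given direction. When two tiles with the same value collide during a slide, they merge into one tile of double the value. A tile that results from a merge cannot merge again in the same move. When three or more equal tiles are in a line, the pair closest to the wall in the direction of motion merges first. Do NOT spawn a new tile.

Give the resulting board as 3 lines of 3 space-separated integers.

Answer:  2  8 16
32  0 32
64  0  0

Derivation:
Slide up:
col 0: [2, 32, 64] -> [2, 32, 64]
col 1: [0, 4, 4] -> [8, 0, 0]
col 2: [8, 8, 32] -> [16, 32, 0]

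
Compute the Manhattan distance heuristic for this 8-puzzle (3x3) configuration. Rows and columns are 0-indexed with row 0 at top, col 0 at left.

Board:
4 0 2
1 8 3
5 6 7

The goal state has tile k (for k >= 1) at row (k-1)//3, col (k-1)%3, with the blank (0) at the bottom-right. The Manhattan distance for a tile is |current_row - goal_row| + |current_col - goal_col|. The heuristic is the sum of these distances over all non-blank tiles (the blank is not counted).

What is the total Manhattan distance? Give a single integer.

Answer: 11

Derivation:
Tile 4: (0,0)->(1,0) = 1
Tile 2: (0,2)->(0,1) = 1
Tile 1: (1,0)->(0,0) = 1
Tile 8: (1,1)->(2,1) = 1
Tile 3: (1,2)->(0,2) = 1
Tile 5: (2,0)->(1,1) = 2
Tile 6: (2,1)->(1,2) = 2
Tile 7: (2,2)->(2,0) = 2
Sum: 1 + 1 + 1 + 1 + 1 + 2 + 2 + 2 = 11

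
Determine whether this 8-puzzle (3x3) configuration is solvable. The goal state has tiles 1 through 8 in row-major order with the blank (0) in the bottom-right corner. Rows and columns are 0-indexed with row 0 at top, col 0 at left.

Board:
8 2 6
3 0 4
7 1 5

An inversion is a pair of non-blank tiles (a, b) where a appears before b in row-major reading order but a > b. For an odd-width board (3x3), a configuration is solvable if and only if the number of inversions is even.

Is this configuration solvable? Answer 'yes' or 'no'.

Inversions (pairs i<j in row-major order where tile[i] > tile[j] > 0): 16
16 is even, so the puzzle is solvable.

Answer: yes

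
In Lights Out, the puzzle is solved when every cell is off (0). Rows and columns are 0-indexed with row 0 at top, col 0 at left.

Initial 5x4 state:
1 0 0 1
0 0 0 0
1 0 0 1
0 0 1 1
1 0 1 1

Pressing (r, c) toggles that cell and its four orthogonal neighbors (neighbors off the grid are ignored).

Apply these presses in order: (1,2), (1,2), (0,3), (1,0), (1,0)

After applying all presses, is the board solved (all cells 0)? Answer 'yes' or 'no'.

Answer: no

Derivation:
After press 1 at (1,2):
1 0 1 1
0 1 1 1
1 0 1 1
0 0 1 1
1 0 1 1

After press 2 at (1,2):
1 0 0 1
0 0 0 0
1 0 0 1
0 0 1 1
1 0 1 1

After press 3 at (0,3):
1 0 1 0
0 0 0 1
1 0 0 1
0 0 1 1
1 0 1 1

After press 4 at (1,0):
0 0 1 0
1 1 0 1
0 0 0 1
0 0 1 1
1 0 1 1

After press 5 at (1,0):
1 0 1 0
0 0 0 1
1 0 0 1
0 0 1 1
1 0 1 1

Lights still on: 10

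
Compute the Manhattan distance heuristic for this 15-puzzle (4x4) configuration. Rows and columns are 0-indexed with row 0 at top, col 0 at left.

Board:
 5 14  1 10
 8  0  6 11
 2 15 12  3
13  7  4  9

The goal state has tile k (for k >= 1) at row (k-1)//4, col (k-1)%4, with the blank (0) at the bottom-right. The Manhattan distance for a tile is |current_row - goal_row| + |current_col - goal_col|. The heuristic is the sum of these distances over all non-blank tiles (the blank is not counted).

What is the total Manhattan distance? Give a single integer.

Answer: 36

Derivation:
Tile 5: at (0,0), goal (1,0), distance |0-1|+|0-0| = 1
Tile 14: at (0,1), goal (3,1), distance |0-3|+|1-1| = 3
Tile 1: at (0,2), goal (0,0), distance |0-0|+|2-0| = 2
Tile 10: at (0,3), goal (2,1), distance |0-2|+|3-1| = 4
Tile 8: at (1,0), goal (1,3), distance |1-1|+|0-3| = 3
Tile 6: at (1,2), goal (1,1), distance |1-1|+|2-1| = 1
Tile 11: at (1,3), goal (2,2), distance |1-2|+|3-2| = 2
Tile 2: at (2,0), goal (0,1), distance |2-0|+|0-1| = 3
Tile 15: at (2,1), goal (3,2), distance |2-3|+|1-2| = 2
Tile 12: at (2,2), goal (2,3), distance |2-2|+|2-3| = 1
Tile 3: at (2,3), goal (0,2), distance |2-0|+|3-2| = 3
Tile 13: at (3,0), goal (3,0), distance |3-3|+|0-0| = 0
Tile 7: at (3,1), goal (1,2), distance |3-1|+|1-2| = 3
Tile 4: at (3,2), goal (0,3), distance |3-0|+|2-3| = 4
Tile 9: at (3,3), goal (2,0), distance |3-2|+|3-0| = 4
Sum: 1 + 3 + 2 + 4 + 3 + 1 + 2 + 3 + 2 + 1 + 3 + 0 + 3 + 4 + 4 = 36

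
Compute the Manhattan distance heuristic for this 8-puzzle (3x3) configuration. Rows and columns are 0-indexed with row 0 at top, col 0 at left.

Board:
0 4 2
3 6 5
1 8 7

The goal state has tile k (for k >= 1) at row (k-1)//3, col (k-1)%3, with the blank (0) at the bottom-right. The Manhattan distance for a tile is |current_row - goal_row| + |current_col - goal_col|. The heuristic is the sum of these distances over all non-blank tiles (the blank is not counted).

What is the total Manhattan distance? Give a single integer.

Answer: 12

Derivation:
Tile 4: (0,1)->(1,0) = 2
Tile 2: (0,2)->(0,1) = 1
Tile 3: (1,0)->(0,2) = 3
Tile 6: (1,1)->(1,2) = 1
Tile 5: (1,2)->(1,1) = 1
Tile 1: (2,0)->(0,0) = 2
Tile 8: (2,1)->(2,1) = 0
Tile 7: (2,2)->(2,0) = 2
Sum: 2 + 1 + 3 + 1 + 1 + 2 + 0 + 2 = 12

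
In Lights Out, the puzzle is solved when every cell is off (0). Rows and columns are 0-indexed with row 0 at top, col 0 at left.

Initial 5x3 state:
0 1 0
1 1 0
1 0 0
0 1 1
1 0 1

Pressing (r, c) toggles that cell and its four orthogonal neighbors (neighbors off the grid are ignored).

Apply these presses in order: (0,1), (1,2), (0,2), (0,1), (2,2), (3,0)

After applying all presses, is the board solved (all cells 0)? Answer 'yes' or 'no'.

After press 1 at (0,1):
1 0 1
1 0 0
1 0 0
0 1 1
1 0 1

After press 2 at (1,2):
1 0 0
1 1 1
1 0 1
0 1 1
1 0 1

After press 3 at (0,2):
1 1 1
1 1 0
1 0 1
0 1 1
1 0 1

After press 4 at (0,1):
0 0 0
1 0 0
1 0 1
0 1 1
1 0 1

After press 5 at (2,2):
0 0 0
1 0 1
1 1 0
0 1 0
1 0 1

After press 6 at (3,0):
0 0 0
1 0 1
0 1 0
1 0 0
0 0 1

Lights still on: 5

Answer: no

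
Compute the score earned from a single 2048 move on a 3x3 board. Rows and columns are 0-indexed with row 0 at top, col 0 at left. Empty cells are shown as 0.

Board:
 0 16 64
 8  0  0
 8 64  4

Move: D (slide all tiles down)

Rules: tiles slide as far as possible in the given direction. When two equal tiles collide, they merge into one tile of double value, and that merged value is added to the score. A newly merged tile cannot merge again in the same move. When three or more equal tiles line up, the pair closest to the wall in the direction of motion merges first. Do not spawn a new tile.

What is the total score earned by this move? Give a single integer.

Slide down:
col 0: [0, 8, 8] -> [0, 0, 16]  score +16 (running 16)
col 1: [16, 0, 64] -> [0, 16, 64]  score +0 (running 16)
col 2: [64, 0, 4] -> [0, 64, 4]  score +0 (running 16)
Board after move:
 0  0  0
 0 16 64
16 64  4

Answer: 16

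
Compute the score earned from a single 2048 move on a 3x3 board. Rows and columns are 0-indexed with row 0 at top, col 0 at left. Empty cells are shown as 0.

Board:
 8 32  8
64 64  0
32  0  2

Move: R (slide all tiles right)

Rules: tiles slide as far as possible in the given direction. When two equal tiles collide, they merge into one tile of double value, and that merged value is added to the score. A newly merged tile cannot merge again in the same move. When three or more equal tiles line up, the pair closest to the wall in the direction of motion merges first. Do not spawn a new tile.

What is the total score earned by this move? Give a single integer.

Slide right:
row 0: [8, 32, 8] -> [8, 32, 8]  score +0 (running 0)
row 1: [64, 64, 0] -> [0, 0, 128]  score +128 (running 128)
row 2: [32, 0, 2] -> [0, 32, 2]  score +0 (running 128)
Board after move:
  8  32   8
  0   0 128
  0  32   2

Answer: 128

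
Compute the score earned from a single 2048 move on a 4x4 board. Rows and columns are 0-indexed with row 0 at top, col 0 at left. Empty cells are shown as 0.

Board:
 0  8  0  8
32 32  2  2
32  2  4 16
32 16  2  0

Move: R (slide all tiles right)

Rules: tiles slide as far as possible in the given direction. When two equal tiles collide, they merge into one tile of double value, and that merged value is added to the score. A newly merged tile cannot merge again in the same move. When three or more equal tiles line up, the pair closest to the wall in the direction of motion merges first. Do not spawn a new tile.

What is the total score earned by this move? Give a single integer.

Answer: 84

Derivation:
Slide right:
row 0: [0, 8, 0, 8] -> [0, 0, 0, 16]  score +16 (running 16)
row 1: [32, 32, 2, 2] -> [0, 0, 64, 4]  score +68 (running 84)
row 2: [32, 2, 4, 16] -> [32, 2, 4, 16]  score +0 (running 84)
row 3: [32, 16, 2, 0] -> [0, 32, 16, 2]  score +0 (running 84)
Board after move:
 0  0  0 16
 0  0 64  4
32  2  4 16
 0 32 16  2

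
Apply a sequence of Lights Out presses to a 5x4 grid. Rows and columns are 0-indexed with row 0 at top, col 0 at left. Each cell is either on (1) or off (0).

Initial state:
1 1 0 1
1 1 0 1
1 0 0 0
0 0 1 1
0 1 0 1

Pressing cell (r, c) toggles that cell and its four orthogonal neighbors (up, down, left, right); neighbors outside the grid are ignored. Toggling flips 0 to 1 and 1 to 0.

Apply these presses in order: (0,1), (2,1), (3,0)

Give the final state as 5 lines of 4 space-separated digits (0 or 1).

After press 1 at (0,1):
0 0 1 1
1 0 0 1
1 0 0 0
0 0 1 1
0 1 0 1

After press 2 at (2,1):
0 0 1 1
1 1 0 1
0 1 1 0
0 1 1 1
0 1 0 1

After press 3 at (3,0):
0 0 1 1
1 1 0 1
1 1 1 0
1 0 1 1
1 1 0 1

Answer: 0 0 1 1
1 1 0 1
1 1 1 0
1 0 1 1
1 1 0 1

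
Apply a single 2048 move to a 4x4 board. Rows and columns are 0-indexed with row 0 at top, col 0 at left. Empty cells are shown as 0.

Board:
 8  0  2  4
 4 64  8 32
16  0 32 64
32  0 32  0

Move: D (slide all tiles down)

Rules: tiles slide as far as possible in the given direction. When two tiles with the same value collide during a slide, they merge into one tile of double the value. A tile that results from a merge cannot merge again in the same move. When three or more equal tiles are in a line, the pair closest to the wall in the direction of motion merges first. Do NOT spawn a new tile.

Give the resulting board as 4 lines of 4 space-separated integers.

Slide down:
col 0: [8, 4, 16, 32] -> [8, 4, 16, 32]
col 1: [0, 64, 0, 0] -> [0, 0, 0, 64]
col 2: [2, 8, 32, 32] -> [0, 2, 8, 64]
col 3: [4, 32, 64, 0] -> [0, 4, 32, 64]

Answer:  8  0  0  0
 4  0  2  4
16  0  8 32
32 64 64 64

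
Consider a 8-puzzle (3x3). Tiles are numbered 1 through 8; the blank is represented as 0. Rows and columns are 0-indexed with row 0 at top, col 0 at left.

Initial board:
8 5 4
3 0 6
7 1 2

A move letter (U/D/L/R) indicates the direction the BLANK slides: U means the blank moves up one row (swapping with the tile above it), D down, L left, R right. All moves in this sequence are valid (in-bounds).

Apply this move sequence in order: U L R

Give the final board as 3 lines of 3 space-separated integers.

Answer: 8 0 4
3 5 6
7 1 2

Derivation:
After move 1 (U):
8 0 4
3 5 6
7 1 2

After move 2 (L):
0 8 4
3 5 6
7 1 2

After move 3 (R):
8 0 4
3 5 6
7 1 2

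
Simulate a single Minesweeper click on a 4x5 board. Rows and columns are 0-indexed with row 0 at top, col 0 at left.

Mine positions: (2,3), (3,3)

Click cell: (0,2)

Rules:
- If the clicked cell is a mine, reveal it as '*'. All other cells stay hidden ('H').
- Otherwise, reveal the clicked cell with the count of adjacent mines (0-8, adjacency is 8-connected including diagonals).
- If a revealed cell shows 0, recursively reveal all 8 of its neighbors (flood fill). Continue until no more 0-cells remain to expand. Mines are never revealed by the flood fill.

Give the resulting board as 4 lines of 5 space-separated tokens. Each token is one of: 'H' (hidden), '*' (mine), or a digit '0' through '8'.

0 0 0 0 0
0 0 1 1 1
0 0 2 H H
0 0 2 H H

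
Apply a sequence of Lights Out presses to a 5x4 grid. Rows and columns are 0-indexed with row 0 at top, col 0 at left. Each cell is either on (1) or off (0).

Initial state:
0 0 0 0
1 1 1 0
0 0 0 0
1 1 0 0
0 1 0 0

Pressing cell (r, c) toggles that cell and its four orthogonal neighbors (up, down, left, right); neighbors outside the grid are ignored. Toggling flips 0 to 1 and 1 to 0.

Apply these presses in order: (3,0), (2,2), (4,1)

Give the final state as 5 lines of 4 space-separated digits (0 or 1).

Answer: 0 0 0 0
1 1 0 0
1 1 1 1
0 1 1 0
0 0 1 0

Derivation:
After press 1 at (3,0):
0 0 0 0
1 1 1 0
1 0 0 0
0 0 0 0
1 1 0 0

After press 2 at (2,2):
0 0 0 0
1 1 0 0
1 1 1 1
0 0 1 0
1 1 0 0

After press 3 at (4,1):
0 0 0 0
1 1 0 0
1 1 1 1
0 1 1 0
0 0 1 0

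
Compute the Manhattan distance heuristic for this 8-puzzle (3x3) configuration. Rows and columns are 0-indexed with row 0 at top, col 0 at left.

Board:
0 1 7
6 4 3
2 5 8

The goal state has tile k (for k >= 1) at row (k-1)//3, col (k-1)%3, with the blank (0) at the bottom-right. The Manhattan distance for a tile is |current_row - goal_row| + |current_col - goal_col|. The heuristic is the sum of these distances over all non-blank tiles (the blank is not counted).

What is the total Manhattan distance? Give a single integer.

Answer: 14

Derivation:
Tile 1: at (0,1), goal (0,0), distance |0-0|+|1-0| = 1
Tile 7: at (0,2), goal (2,0), distance |0-2|+|2-0| = 4
Tile 6: at (1,0), goal (1,2), distance |1-1|+|0-2| = 2
Tile 4: at (1,1), goal (1,0), distance |1-1|+|1-0| = 1
Tile 3: at (1,2), goal (0,2), distance |1-0|+|2-2| = 1
Tile 2: at (2,0), goal (0,1), distance |2-0|+|0-1| = 3
Tile 5: at (2,1), goal (1,1), distance |2-1|+|1-1| = 1
Tile 8: at (2,2), goal (2,1), distance |2-2|+|2-1| = 1
Sum: 1 + 4 + 2 + 1 + 1 + 3 + 1 + 1 = 14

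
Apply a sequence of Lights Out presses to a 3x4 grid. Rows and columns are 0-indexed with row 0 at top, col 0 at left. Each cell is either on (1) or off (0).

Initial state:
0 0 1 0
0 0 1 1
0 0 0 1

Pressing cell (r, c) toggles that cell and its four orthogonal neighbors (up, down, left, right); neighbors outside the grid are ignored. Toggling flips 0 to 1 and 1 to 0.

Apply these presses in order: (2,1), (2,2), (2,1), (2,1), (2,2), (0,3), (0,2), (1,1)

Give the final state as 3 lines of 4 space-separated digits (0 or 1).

After press 1 at (2,1):
0 0 1 0
0 1 1 1
1 1 1 1

After press 2 at (2,2):
0 0 1 0
0 1 0 1
1 0 0 0

After press 3 at (2,1):
0 0 1 0
0 0 0 1
0 1 1 0

After press 4 at (2,1):
0 0 1 0
0 1 0 1
1 0 0 0

After press 5 at (2,2):
0 0 1 0
0 1 1 1
1 1 1 1

After press 6 at (0,3):
0 0 0 1
0 1 1 0
1 1 1 1

After press 7 at (0,2):
0 1 1 0
0 1 0 0
1 1 1 1

After press 8 at (1,1):
0 0 1 0
1 0 1 0
1 0 1 1

Answer: 0 0 1 0
1 0 1 0
1 0 1 1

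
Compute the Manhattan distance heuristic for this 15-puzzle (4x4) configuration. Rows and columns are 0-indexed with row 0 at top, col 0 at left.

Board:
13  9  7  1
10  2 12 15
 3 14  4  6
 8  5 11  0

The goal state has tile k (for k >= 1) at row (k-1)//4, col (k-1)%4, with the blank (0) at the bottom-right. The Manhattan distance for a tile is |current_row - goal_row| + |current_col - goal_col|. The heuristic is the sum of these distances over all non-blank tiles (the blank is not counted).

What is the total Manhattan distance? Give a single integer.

Answer: 38

Derivation:
Tile 13: at (0,0), goal (3,0), distance |0-3|+|0-0| = 3
Tile 9: at (0,1), goal (2,0), distance |0-2|+|1-0| = 3
Tile 7: at (0,2), goal (1,2), distance |0-1|+|2-2| = 1
Tile 1: at (0,3), goal (0,0), distance |0-0|+|3-0| = 3
Tile 10: at (1,0), goal (2,1), distance |1-2|+|0-1| = 2
Tile 2: at (1,1), goal (0,1), distance |1-0|+|1-1| = 1
Tile 12: at (1,2), goal (2,3), distance |1-2|+|2-3| = 2
Tile 15: at (1,3), goal (3,2), distance |1-3|+|3-2| = 3
Tile 3: at (2,0), goal (0,2), distance |2-0|+|0-2| = 4
Tile 14: at (2,1), goal (3,1), distance |2-3|+|1-1| = 1
Tile 4: at (2,2), goal (0,3), distance |2-0|+|2-3| = 3
Tile 6: at (2,3), goal (1,1), distance |2-1|+|3-1| = 3
Tile 8: at (3,0), goal (1,3), distance |3-1|+|0-3| = 5
Tile 5: at (3,1), goal (1,0), distance |3-1|+|1-0| = 3
Tile 11: at (3,2), goal (2,2), distance |3-2|+|2-2| = 1
Sum: 3 + 3 + 1 + 3 + 2 + 1 + 2 + 3 + 4 + 1 + 3 + 3 + 5 + 3 + 1 = 38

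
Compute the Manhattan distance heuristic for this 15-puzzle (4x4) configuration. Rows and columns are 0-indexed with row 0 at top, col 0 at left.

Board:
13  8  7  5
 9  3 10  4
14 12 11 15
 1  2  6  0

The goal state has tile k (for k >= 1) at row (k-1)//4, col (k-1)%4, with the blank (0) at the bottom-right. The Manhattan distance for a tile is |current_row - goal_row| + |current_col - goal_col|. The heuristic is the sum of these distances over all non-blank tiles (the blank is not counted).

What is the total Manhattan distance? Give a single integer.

Answer: 32

Derivation:
Tile 13: at (0,0), goal (3,0), distance |0-3|+|0-0| = 3
Tile 8: at (0,1), goal (1,3), distance |0-1|+|1-3| = 3
Tile 7: at (0,2), goal (1,2), distance |0-1|+|2-2| = 1
Tile 5: at (0,3), goal (1,0), distance |0-1|+|3-0| = 4
Tile 9: at (1,0), goal (2,0), distance |1-2|+|0-0| = 1
Tile 3: at (1,1), goal (0,2), distance |1-0|+|1-2| = 2
Tile 10: at (1,2), goal (2,1), distance |1-2|+|2-1| = 2
Tile 4: at (1,3), goal (0,3), distance |1-0|+|3-3| = 1
Tile 14: at (2,0), goal (3,1), distance |2-3|+|0-1| = 2
Tile 12: at (2,1), goal (2,3), distance |2-2|+|1-3| = 2
Tile 11: at (2,2), goal (2,2), distance |2-2|+|2-2| = 0
Tile 15: at (2,3), goal (3,2), distance |2-3|+|3-2| = 2
Tile 1: at (3,0), goal (0,0), distance |3-0|+|0-0| = 3
Tile 2: at (3,1), goal (0,1), distance |3-0|+|1-1| = 3
Tile 6: at (3,2), goal (1,1), distance |3-1|+|2-1| = 3
Sum: 3 + 3 + 1 + 4 + 1 + 2 + 2 + 1 + 2 + 2 + 0 + 2 + 3 + 3 + 3 = 32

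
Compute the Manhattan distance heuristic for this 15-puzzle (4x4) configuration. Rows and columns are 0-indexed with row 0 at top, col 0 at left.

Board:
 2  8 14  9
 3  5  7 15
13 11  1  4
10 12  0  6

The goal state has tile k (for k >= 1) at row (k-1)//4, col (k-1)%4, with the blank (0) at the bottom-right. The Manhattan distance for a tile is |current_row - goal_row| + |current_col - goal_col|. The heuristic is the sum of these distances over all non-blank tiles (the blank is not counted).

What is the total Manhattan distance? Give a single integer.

Tile 2: at (0,0), goal (0,1), distance |0-0|+|0-1| = 1
Tile 8: at (0,1), goal (1,3), distance |0-1|+|1-3| = 3
Tile 14: at (0,2), goal (3,1), distance |0-3|+|2-1| = 4
Tile 9: at (0,3), goal (2,0), distance |0-2|+|3-0| = 5
Tile 3: at (1,0), goal (0,2), distance |1-0|+|0-2| = 3
Tile 5: at (1,1), goal (1,0), distance |1-1|+|1-0| = 1
Tile 7: at (1,2), goal (1,2), distance |1-1|+|2-2| = 0
Tile 15: at (1,3), goal (3,2), distance |1-3|+|3-2| = 3
Tile 13: at (2,0), goal (3,0), distance |2-3|+|0-0| = 1
Tile 11: at (2,1), goal (2,2), distance |2-2|+|1-2| = 1
Tile 1: at (2,2), goal (0,0), distance |2-0|+|2-0| = 4
Tile 4: at (2,3), goal (0,3), distance |2-0|+|3-3| = 2
Tile 10: at (3,0), goal (2,1), distance |3-2|+|0-1| = 2
Tile 12: at (3,1), goal (2,3), distance |3-2|+|1-3| = 3
Tile 6: at (3,3), goal (1,1), distance |3-1|+|3-1| = 4
Sum: 1 + 3 + 4 + 5 + 3 + 1 + 0 + 3 + 1 + 1 + 4 + 2 + 2 + 3 + 4 = 37

Answer: 37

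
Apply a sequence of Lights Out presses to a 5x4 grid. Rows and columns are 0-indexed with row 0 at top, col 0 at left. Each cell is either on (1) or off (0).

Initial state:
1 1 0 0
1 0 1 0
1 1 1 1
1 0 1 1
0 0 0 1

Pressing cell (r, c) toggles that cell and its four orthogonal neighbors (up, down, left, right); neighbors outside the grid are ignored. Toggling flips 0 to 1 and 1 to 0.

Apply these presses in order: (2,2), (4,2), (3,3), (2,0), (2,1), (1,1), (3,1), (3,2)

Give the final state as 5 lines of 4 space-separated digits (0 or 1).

After press 1 at (2,2):
1 1 0 0
1 0 0 0
1 0 0 0
1 0 0 1
0 0 0 1

After press 2 at (4,2):
1 1 0 0
1 0 0 0
1 0 0 0
1 0 1 1
0 1 1 0

After press 3 at (3,3):
1 1 0 0
1 0 0 0
1 0 0 1
1 0 0 0
0 1 1 1

After press 4 at (2,0):
1 1 0 0
0 0 0 0
0 1 0 1
0 0 0 0
0 1 1 1

After press 5 at (2,1):
1 1 0 0
0 1 0 0
1 0 1 1
0 1 0 0
0 1 1 1

After press 6 at (1,1):
1 0 0 0
1 0 1 0
1 1 1 1
0 1 0 0
0 1 1 1

After press 7 at (3,1):
1 0 0 0
1 0 1 0
1 0 1 1
1 0 1 0
0 0 1 1

After press 8 at (3,2):
1 0 0 0
1 0 1 0
1 0 0 1
1 1 0 1
0 0 0 1

Answer: 1 0 0 0
1 0 1 0
1 0 0 1
1 1 0 1
0 0 0 1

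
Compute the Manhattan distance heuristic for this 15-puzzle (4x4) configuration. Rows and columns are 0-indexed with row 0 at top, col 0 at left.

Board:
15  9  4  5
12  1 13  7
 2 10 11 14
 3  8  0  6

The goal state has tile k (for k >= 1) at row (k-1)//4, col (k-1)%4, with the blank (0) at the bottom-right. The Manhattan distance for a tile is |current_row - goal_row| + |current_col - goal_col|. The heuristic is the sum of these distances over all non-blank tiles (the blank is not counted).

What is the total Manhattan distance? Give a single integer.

Tile 15: (0,0)->(3,2) = 5
Tile 9: (0,1)->(2,0) = 3
Tile 4: (0,2)->(0,3) = 1
Tile 5: (0,3)->(1,0) = 4
Tile 12: (1,0)->(2,3) = 4
Tile 1: (1,1)->(0,0) = 2
Tile 13: (1,2)->(3,0) = 4
Tile 7: (1,3)->(1,2) = 1
Tile 2: (2,0)->(0,1) = 3
Tile 10: (2,1)->(2,1) = 0
Tile 11: (2,2)->(2,2) = 0
Tile 14: (2,3)->(3,1) = 3
Tile 3: (3,0)->(0,2) = 5
Tile 8: (3,1)->(1,3) = 4
Tile 6: (3,3)->(1,1) = 4
Sum: 5 + 3 + 1 + 4 + 4 + 2 + 4 + 1 + 3 + 0 + 0 + 3 + 5 + 4 + 4 = 43

Answer: 43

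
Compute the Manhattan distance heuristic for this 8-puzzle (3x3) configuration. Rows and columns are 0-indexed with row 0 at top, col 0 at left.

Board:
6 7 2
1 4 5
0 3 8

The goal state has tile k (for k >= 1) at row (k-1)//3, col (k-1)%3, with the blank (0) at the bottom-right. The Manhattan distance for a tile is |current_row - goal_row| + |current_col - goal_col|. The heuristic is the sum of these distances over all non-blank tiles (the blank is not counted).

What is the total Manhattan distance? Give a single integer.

Tile 6: (0,0)->(1,2) = 3
Tile 7: (0,1)->(2,0) = 3
Tile 2: (0,2)->(0,1) = 1
Tile 1: (1,0)->(0,0) = 1
Tile 4: (1,1)->(1,0) = 1
Tile 5: (1,2)->(1,1) = 1
Tile 3: (2,1)->(0,2) = 3
Tile 8: (2,2)->(2,1) = 1
Sum: 3 + 3 + 1 + 1 + 1 + 1 + 3 + 1 = 14

Answer: 14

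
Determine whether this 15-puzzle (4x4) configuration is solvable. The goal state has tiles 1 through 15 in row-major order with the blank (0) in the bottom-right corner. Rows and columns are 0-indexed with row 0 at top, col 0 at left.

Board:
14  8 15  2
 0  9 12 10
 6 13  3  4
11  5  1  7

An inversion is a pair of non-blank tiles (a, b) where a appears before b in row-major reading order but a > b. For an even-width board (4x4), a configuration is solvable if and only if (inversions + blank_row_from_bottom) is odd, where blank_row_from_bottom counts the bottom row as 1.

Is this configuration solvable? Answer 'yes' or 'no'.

Inversions: 69
Blank is in row 1 (0-indexed from top), which is row 3 counting from the bottom (bottom = 1).
69 + 3 = 72, which is even, so the puzzle is not solvable.

Answer: no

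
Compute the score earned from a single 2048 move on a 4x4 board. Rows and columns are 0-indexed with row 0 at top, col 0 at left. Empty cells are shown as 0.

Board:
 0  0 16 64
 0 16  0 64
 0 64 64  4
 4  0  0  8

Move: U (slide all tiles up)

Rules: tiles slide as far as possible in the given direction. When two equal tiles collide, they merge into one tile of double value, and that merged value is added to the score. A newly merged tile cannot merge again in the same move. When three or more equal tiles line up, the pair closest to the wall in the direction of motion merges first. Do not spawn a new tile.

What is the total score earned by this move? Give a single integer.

Slide up:
col 0: [0, 0, 0, 4] -> [4, 0, 0, 0]  score +0 (running 0)
col 1: [0, 16, 64, 0] -> [16, 64, 0, 0]  score +0 (running 0)
col 2: [16, 0, 64, 0] -> [16, 64, 0, 0]  score +0 (running 0)
col 3: [64, 64, 4, 8] -> [128, 4, 8, 0]  score +128 (running 128)
Board after move:
  4  16  16 128
  0  64  64   4
  0   0   0   8
  0   0   0   0

Answer: 128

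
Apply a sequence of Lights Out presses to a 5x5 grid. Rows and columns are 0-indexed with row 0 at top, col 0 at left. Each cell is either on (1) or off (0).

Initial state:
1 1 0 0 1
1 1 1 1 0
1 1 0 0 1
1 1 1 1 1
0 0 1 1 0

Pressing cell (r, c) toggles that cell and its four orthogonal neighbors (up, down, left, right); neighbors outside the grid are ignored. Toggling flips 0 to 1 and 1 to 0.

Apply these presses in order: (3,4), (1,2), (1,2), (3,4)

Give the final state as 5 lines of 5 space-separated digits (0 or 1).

Answer: 1 1 0 0 1
1 1 1 1 0
1 1 0 0 1
1 1 1 1 1
0 0 1 1 0

Derivation:
After press 1 at (3,4):
1 1 0 0 1
1 1 1 1 0
1 1 0 0 0
1 1 1 0 0
0 0 1 1 1

After press 2 at (1,2):
1 1 1 0 1
1 0 0 0 0
1 1 1 0 0
1 1 1 0 0
0 0 1 1 1

After press 3 at (1,2):
1 1 0 0 1
1 1 1 1 0
1 1 0 0 0
1 1 1 0 0
0 0 1 1 1

After press 4 at (3,4):
1 1 0 0 1
1 1 1 1 0
1 1 0 0 1
1 1 1 1 1
0 0 1 1 0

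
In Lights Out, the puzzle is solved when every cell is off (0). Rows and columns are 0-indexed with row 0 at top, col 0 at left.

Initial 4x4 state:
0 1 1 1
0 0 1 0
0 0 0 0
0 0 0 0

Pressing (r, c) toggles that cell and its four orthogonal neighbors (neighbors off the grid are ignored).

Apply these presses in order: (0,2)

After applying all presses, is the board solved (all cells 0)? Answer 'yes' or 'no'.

After press 1 at (0,2):
0 0 0 0
0 0 0 0
0 0 0 0
0 0 0 0

Lights still on: 0

Answer: yes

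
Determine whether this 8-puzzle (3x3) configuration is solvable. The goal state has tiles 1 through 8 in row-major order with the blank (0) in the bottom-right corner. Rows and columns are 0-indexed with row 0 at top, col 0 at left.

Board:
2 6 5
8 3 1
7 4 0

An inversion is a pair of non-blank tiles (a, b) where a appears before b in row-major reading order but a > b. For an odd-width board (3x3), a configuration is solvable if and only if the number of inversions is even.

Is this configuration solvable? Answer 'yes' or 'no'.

Answer: yes

Derivation:
Inversions (pairs i<j in row-major order where tile[i] > tile[j] > 0): 14
14 is even, so the puzzle is solvable.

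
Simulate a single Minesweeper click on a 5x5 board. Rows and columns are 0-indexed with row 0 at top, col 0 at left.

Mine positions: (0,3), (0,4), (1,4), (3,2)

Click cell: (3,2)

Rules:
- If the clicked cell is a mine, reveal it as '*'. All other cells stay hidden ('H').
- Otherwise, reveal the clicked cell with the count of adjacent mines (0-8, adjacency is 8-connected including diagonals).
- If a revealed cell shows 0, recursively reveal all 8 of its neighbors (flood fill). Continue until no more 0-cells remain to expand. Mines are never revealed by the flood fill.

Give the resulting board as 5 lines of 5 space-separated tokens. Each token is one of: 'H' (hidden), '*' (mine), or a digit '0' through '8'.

H H H H H
H H H H H
H H H H H
H H * H H
H H H H H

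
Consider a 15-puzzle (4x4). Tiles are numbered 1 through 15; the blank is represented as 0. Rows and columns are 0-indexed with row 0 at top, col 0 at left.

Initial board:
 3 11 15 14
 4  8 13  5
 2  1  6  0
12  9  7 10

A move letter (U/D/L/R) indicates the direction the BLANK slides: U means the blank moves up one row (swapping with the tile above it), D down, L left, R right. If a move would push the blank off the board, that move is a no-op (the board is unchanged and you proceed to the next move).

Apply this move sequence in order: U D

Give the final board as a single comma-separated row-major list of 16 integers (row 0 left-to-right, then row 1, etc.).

Answer: 3, 11, 15, 14, 4, 8, 13, 5, 2, 1, 6, 0, 12, 9, 7, 10

Derivation:
After move 1 (U):
 3 11 15 14
 4  8 13  0
 2  1  6  5
12  9  7 10

After move 2 (D):
 3 11 15 14
 4  8 13  5
 2  1  6  0
12  9  7 10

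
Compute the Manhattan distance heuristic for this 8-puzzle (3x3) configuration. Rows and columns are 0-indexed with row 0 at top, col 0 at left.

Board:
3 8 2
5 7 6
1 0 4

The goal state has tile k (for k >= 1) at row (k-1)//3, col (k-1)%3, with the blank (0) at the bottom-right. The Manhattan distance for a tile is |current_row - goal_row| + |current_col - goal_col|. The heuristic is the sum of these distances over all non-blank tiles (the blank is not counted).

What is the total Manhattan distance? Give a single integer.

Tile 3: at (0,0), goal (0,2), distance |0-0|+|0-2| = 2
Tile 8: at (0,1), goal (2,1), distance |0-2|+|1-1| = 2
Tile 2: at (0,2), goal (0,1), distance |0-0|+|2-1| = 1
Tile 5: at (1,0), goal (1,1), distance |1-1|+|0-1| = 1
Tile 7: at (1,1), goal (2,0), distance |1-2|+|1-0| = 2
Tile 6: at (1,2), goal (1,2), distance |1-1|+|2-2| = 0
Tile 1: at (2,0), goal (0,0), distance |2-0|+|0-0| = 2
Tile 4: at (2,2), goal (1,0), distance |2-1|+|2-0| = 3
Sum: 2 + 2 + 1 + 1 + 2 + 0 + 2 + 3 = 13

Answer: 13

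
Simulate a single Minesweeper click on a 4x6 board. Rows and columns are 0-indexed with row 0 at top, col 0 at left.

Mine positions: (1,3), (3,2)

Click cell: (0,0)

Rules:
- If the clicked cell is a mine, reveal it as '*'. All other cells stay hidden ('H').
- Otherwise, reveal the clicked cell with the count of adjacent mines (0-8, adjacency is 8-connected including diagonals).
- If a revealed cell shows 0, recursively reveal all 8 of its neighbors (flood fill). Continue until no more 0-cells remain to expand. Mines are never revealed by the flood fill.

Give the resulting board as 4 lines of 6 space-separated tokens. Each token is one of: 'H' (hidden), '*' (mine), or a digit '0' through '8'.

0 0 1 H H H
0 0 1 H H H
0 1 2 H H H
0 1 H H H H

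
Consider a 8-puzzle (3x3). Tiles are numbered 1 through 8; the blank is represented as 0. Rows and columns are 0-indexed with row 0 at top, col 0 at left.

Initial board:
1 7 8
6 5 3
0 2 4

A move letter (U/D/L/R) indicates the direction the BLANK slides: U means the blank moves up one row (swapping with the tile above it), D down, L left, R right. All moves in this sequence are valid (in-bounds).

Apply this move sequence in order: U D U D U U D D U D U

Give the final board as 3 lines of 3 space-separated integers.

Answer: 1 7 8
0 5 3
6 2 4

Derivation:
After move 1 (U):
1 7 8
0 5 3
6 2 4

After move 2 (D):
1 7 8
6 5 3
0 2 4

After move 3 (U):
1 7 8
0 5 3
6 2 4

After move 4 (D):
1 7 8
6 5 3
0 2 4

After move 5 (U):
1 7 8
0 5 3
6 2 4

After move 6 (U):
0 7 8
1 5 3
6 2 4

After move 7 (D):
1 7 8
0 5 3
6 2 4

After move 8 (D):
1 7 8
6 5 3
0 2 4

After move 9 (U):
1 7 8
0 5 3
6 2 4

After move 10 (D):
1 7 8
6 5 3
0 2 4

After move 11 (U):
1 7 8
0 5 3
6 2 4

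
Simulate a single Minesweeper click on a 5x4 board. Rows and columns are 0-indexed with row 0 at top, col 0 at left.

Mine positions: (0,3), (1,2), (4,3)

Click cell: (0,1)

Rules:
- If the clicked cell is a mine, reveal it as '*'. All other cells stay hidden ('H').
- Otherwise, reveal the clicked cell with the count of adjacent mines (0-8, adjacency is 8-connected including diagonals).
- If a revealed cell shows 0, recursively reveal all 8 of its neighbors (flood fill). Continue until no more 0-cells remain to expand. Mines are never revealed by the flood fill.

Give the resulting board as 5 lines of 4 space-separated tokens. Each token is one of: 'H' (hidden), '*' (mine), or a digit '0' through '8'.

H 1 H H
H H H H
H H H H
H H H H
H H H H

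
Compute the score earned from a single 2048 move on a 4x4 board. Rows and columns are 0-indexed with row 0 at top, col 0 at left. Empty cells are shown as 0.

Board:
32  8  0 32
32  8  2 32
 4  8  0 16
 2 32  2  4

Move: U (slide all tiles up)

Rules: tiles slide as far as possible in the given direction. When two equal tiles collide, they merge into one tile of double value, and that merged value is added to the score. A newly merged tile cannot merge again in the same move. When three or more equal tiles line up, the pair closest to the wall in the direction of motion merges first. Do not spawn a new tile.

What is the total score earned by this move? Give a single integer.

Answer: 148

Derivation:
Slide up:
col 0: [32, 32, 4, 2] -> [64, 4, 2, 0]  score +64 (running 64)
col 1: [8, 8, 8, 32] -> [16, 8, 32, 0]  score +16 (running 80)
col 2: [0, 2, 0, 2] -> [4, 0, 0, 0]  score +4 (running 84)
col 3: [32, 32, 16, 4] -> [64, 16, 4, 0]  score +64 (running 148)
Board after move:
64 16  4 64
 4  8  0 16
 2 32  0  4
 0  0  0  0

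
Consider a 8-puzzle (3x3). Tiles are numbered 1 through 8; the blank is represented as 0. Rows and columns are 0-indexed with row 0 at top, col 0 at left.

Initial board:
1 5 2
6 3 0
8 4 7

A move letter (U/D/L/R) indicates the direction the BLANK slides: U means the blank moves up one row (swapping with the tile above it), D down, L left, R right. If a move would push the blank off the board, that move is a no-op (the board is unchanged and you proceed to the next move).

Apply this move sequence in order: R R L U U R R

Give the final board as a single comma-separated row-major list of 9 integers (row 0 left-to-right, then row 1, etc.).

Answer: 1, 2, 0, 6, 5, 3, 8, 4, 7

Derivation:
After move 1 (R):
1 5 2
6 3 0
8 4 7

After move 2 (R):
1 5 2
6 3 0
8 4 7

After move 3 (L):
1 5 2
6 0 3
8 4 7

After move 4 (U):
1 0 2
6 5 3
8 4 7

After move 5 (U):
1 0 2
6 5 3
8 4 7

After move 6 (R):
1 2 0
6 5 3
8 4 7

After move 7 (R):
1 2 0
6 5 3
8 4 7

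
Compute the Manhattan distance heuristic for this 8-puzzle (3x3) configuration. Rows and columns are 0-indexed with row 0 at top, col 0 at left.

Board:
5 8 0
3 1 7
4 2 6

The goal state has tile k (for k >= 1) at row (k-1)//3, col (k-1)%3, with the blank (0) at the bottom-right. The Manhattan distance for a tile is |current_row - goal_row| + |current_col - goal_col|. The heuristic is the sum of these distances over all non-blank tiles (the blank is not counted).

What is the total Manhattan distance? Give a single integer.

Tile 5: (0,0)->(1,1) = 2
Tile 8: (0,1)->(2,1) = 2
Tile 3: (1,0)->(0,2) = 3
Tile 1: (1,1)->(0,0) = 2
Tile 7: (1,2)->(2,0) = 3
Tile 4: (2,0)->(1,0) = 1
Tile 2: (2,1)->(0,1) = 2
Tile 6: (2,2)->(1,2) = 1
Sum: 2 + 2 + 3 + 2 + 3 + 1 + 2 + 1 = 16

Answer: 16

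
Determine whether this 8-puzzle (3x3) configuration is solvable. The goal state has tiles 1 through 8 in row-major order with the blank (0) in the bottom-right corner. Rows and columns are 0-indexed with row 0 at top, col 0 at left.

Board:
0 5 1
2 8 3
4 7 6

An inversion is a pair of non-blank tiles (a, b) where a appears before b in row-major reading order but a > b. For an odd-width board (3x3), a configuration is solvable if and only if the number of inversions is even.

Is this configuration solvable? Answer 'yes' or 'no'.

Inversions (pairs i<j in row-major order where tile[i] > tile[j] > 0): 9
9 is odd, so the puzzle is not solvable.

Answer: no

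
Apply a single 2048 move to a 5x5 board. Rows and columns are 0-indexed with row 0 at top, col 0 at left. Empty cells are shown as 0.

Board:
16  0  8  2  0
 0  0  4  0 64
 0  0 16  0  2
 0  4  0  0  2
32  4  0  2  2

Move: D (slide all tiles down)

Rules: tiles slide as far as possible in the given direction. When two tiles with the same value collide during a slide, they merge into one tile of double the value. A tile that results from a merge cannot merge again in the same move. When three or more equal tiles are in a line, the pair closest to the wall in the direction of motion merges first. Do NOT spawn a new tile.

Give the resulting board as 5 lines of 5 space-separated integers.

Answer:  0  0  0  0  0
 0  0  0  0  0
 0  0  8  0 64
16  0  4  0  2
32  8 16  4  4

Derivation:
Slide down:
col 0: [16, 0, 0, 0, 32] -> [0, 0, 0, 16, 32]
col 1: [0, 0, 0, 4, 4] -> [0, 0, 0, 0, 8]
col 2: [8, 4, 16, 0, 0] -> [0, 0, 8, 4, 16]
col 3: [2, 0, 0, 0, 2] -> [0, 0, 0, 0, 4]
col 4: [0, 64, 2, 2, 2] -> [0, 0, 64, 2, 4]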